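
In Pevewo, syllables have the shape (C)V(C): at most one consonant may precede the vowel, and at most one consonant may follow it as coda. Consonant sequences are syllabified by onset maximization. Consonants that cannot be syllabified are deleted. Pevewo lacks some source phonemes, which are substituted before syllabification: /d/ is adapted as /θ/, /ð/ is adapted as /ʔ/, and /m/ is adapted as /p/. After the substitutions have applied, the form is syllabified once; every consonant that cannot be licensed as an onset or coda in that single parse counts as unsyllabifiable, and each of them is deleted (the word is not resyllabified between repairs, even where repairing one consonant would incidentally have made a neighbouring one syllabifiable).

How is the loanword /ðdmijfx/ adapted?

Substitution: /ð/ → /ʔ/, /d/ → /θ/, /m/ → /p/, giving /ʔθpijfx/.
Syllabifying with onset maximization leaves /ʔ/, /θ/, /f/, /x/ stranded (at most one coda consonant is licensed; onsets are limited to one consonant).
Deleting the stranded consonants removes /ʔ/, /θ/, /f/, /x/.

pij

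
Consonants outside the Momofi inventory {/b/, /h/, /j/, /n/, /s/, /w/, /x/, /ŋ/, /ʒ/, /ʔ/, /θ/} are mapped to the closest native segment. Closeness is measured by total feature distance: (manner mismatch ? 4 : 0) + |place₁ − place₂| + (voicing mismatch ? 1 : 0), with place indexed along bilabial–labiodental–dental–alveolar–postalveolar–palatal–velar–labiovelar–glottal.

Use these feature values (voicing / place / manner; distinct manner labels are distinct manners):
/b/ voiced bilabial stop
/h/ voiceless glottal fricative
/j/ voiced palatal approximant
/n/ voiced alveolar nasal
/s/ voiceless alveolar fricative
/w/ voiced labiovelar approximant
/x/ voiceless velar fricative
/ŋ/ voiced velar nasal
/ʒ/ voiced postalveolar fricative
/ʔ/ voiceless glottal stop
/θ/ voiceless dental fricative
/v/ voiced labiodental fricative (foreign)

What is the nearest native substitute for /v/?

/θ/ is closest: same manner (fricative), place distance 1 (labiodental→dental), voicing differs (+1); total 2. Next closest is /s/ at distance 3.

θ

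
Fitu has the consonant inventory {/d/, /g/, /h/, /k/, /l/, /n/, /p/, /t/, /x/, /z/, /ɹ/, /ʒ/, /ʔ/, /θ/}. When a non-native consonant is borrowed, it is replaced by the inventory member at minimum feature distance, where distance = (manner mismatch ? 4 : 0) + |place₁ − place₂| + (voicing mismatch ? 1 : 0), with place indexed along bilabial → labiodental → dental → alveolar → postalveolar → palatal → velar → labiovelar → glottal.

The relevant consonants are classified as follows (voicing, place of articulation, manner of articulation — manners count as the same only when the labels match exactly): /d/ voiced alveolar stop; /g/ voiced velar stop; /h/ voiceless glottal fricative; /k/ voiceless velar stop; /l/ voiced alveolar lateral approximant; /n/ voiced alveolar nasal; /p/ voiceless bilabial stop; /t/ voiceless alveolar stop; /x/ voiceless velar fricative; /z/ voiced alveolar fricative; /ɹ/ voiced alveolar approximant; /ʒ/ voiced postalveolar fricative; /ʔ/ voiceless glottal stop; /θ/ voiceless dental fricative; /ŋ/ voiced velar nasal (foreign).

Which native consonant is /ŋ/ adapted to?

n

/n/ is closest: same manner (nasal), place distance 3 (velar→alveolar), same voicing; total 3. Next closest is /g/ at distance 4.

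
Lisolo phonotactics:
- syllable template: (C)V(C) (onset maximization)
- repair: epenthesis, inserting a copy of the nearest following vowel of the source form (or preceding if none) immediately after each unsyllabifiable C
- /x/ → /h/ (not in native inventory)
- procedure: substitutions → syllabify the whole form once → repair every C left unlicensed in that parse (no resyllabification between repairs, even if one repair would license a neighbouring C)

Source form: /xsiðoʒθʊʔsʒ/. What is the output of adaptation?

Substitution: /x/ → /h/, giving /hsiðoʒθʊʔsʒ/.
Under (C)V(C), the unsyllabifiable consonants are /h/, /s/, /ʒ/ (at most one coda consonant is licensed; onsets are limited to one consonant).
Each unlicensed consonant becomes the onset of a new syllable: /h/ → /hi/, /s/ → /sʊ/, /ʒ/ → /ʒʊ/.

hisiðoʒθʊʔsʊʒʊ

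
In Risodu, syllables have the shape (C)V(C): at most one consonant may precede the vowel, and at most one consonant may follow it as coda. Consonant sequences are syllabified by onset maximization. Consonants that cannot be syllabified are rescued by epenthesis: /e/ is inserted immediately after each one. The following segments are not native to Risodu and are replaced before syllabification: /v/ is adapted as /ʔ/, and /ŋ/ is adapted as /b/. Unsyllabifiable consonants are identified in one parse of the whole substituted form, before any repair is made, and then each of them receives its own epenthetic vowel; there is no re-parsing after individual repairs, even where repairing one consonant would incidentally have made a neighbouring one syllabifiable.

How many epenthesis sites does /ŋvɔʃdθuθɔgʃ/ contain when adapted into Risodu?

After substitution the input is /bʔɔʃdθuθɔgʃ/.
The unsyllabifiable consonants are /b/, /d/, /ʃ/; each receives one epenthetic vowel.

3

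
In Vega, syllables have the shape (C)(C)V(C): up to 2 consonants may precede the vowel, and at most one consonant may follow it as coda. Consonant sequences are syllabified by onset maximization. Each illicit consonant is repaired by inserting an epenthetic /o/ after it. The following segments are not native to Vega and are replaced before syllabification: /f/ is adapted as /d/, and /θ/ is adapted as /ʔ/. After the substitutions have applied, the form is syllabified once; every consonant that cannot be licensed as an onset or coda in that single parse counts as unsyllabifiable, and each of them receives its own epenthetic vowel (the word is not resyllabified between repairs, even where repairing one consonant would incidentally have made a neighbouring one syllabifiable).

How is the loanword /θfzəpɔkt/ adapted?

ʔodzəpɔkto

Substitution: /θ/ → /ʔ/, /f/ → /d/, giving /ʔdzəpɔkt/.
Under (C)(C)V(C), the unsyllabifiable consonants are /ʔ/, /t/ (at most one coda consonant is licensed; onsets may contain at most 2 consonants).
Each unlicensed consonant becomes the onset of a new syllable: /ʔ/ → /ʔo/, /t/ → /to/.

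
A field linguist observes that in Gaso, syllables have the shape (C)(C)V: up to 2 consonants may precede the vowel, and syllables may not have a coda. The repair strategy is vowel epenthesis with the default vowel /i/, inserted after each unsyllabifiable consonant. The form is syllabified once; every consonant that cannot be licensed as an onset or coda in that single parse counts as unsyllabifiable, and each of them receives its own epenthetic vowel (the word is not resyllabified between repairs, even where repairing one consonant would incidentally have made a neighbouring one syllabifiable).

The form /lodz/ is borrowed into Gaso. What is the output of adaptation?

Syllabifying with onset maximization leaves /d/, /z/ stranded (no codas are permitted; onsets may contain at most 2 consonants).
Epenthesis after each stranded consonant: /d/ → /di/, /z/ → /zi/.

lodizi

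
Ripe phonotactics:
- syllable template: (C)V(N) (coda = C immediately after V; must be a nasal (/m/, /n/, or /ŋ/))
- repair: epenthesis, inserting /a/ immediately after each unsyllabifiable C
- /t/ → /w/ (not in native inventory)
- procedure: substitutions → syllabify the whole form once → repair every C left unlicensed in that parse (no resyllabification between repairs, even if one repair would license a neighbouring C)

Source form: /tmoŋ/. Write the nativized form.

wamoŋ

Substitution: /t/ → /w/, giving /wmoŋ/.
Under (C)V(N), the unsyllabifiable consonants are /w/ (only a nasal (/m/, /n/, or /ŋ/) is licensed in coda position; onsets are limited to one consonant).
Each unlicensed consonant becomes the onset of a new syllable: /w/ → /wa/.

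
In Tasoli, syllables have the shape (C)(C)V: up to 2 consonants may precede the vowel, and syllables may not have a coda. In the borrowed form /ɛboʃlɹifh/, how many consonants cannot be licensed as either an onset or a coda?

3

The consonants /ʃ/, /f/, /h/ cannot be parsed into a legal (C)(C)V syllable (no codas are permitted; onsets may contain at most 2 consonants).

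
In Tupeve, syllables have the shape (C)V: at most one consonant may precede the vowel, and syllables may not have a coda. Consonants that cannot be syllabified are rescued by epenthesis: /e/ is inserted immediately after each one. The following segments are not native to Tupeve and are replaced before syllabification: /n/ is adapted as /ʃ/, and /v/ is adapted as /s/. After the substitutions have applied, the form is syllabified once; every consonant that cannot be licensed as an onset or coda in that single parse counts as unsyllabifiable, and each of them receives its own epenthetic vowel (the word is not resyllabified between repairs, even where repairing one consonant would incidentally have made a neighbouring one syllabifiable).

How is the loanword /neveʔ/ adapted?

ʃeseʔe

Substitution: /n/ → /ʃ/, /v/ → /s/, giving /ʃeseʔ/.
Under (C)V, the unsyllabifiable consonants are /ʔ/ (no codas are permitted; onsets are limited to one consonant).
Inserting the epenthetic vowel yields /ʔ/ → /ʔe/.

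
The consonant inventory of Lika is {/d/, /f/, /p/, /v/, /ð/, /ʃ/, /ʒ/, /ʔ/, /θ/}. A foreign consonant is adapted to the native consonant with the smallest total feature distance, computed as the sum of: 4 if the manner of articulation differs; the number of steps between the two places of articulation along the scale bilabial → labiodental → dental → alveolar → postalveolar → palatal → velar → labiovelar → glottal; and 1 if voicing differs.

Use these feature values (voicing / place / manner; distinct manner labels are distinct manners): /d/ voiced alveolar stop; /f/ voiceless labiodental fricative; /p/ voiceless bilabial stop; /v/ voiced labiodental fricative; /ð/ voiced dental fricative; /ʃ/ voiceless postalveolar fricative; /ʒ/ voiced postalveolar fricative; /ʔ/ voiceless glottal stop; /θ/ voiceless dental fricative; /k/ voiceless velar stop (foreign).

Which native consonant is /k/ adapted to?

ʔ

/ʔ/ is closest: same manner (stop), place distance 2 (velar→glottal), same voicing; total 2. Next closest is /d/ at distance 4.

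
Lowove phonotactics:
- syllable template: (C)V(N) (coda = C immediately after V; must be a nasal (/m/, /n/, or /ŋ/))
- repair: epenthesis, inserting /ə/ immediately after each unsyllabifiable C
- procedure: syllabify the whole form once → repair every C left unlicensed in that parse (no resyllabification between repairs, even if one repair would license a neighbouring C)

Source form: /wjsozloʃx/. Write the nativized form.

The consonants /w/, /j/, /z/, /ʃ/, /x/ cannot be parsed into a legal (C)V(N) syllable (only a nasal (/m/, /n/, or /ŋ/) is licensed in coda position; onsets are limited to one consonant).
Epenthesis after each stranded consonant: /w/ → /wə/, /j/ → /jə/, /z/ → /zə/, /ʃ/ → /ʃə/, /x/ → /xə/.

wəjəsozəloʃəxə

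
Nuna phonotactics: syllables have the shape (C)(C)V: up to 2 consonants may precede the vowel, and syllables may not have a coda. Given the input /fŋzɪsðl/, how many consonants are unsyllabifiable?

Under (C)(C)V, the unsyllabifiable consonants are /f/, /s/, /ð/, /l/ (no codas are permitted; onsets may contain at most 2 consonants).

4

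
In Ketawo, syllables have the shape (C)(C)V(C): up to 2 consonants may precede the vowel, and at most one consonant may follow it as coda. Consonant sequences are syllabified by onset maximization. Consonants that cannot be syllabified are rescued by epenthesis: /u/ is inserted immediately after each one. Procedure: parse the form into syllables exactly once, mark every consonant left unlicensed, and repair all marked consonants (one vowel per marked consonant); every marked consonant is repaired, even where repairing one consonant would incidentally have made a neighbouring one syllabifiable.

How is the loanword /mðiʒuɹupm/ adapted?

The consonants /m/ cannot be parsed into a legal (C)(C)V(C) syllable (at most one coda consonant is licensed; onsets may contain at most 2 consonants).
Inserting the epenthetic vowel yields /m/ → /mu/.

mðiʒuɹupmu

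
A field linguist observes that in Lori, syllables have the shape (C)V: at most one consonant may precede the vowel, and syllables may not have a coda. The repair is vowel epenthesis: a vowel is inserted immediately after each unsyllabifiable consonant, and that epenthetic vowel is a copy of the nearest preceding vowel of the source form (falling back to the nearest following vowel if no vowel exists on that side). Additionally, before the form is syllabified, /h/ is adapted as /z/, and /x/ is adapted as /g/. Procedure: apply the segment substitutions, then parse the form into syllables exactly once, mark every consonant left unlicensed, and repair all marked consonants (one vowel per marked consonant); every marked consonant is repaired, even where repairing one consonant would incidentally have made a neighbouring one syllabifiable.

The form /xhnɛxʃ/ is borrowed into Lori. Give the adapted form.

gɛzɛnɛgɛʃɛ

Substitution: /x/ → /g/, /h/ → /z/, giving /gznɛgʃ/.
The consonants /g/, /z/, /g/, /ʃ/ cannot be parsed into a legal (C)V syllable (no codas are permitted; onsets are limited to one consonant).
Each unlicensed consonant becomes the onset of a new syllable: /g/ → /gɛ/, /z/ → /zɛ/, /g/ → /gɛ/, /ʃ/ → /ʃɛ/.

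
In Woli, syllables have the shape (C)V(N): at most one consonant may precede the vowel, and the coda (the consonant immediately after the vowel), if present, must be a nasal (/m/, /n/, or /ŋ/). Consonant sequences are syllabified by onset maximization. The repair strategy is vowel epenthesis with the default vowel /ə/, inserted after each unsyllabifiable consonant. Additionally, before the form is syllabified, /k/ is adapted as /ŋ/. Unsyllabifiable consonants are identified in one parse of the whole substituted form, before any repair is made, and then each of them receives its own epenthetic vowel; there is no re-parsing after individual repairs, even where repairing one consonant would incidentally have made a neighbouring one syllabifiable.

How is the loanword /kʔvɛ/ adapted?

Substitution: /k/ → /ŋ/, giving /ŋʔvɛ/.
Under (C)V(N), the unsyllabifiable consonants are /ŋ/, /ʔ/ (only a nasal (/m/, /n/, or /ŋ/) is licensed in coda position; onsets are limited to one consonant).
Epenthesis after each stranded consonant: /ŋ/ → /ŋə/, /ʔ/ → /ʔə/.

ŋəʔəvɛ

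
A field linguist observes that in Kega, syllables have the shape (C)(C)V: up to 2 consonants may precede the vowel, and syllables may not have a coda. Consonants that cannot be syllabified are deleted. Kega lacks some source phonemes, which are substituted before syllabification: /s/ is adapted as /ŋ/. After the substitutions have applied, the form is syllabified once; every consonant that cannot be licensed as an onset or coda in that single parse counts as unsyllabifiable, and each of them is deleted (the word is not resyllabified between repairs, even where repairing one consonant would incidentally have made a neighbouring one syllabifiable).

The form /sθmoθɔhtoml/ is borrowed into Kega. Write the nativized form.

Substitution: /s/ → /ŋ/, giving /ŋθmoθɔhtoml/.
Under (C)(C)V, the unsyllabifiable consonants are /ŋ/, /m/, /l/ (no codas are permitted; onsets may contain at most 2 consonants).
Each unlicensed consonant is deleted: /ŋ/, /m/, /l/.

θmoθɔhto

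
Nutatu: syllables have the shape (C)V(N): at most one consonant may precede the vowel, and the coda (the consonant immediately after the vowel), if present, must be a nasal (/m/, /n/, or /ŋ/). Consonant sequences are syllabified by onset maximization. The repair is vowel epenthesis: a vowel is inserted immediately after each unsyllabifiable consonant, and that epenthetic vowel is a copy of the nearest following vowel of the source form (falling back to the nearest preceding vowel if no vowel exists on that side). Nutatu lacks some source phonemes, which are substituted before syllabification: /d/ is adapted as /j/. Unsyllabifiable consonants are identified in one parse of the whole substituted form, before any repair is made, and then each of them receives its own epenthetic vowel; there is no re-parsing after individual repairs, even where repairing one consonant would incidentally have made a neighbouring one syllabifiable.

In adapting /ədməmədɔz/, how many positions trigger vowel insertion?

After substitution the input is /əjməməjɔz/.
The unsyllabifiable consonants are /j/, /z/; each receives one epenthetic vowel.

2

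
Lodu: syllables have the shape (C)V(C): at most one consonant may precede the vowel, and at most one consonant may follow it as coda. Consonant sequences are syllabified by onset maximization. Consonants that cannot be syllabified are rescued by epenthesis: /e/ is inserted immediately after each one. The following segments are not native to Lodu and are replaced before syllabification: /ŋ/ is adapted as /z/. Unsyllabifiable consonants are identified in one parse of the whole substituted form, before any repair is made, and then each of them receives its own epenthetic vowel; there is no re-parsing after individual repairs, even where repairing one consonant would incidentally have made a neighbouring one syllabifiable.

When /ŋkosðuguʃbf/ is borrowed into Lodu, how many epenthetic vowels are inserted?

3

After substitution the input is /zkosðuguʃbf/.
The unsyllabifiable consonants are /z/, /b/, /f/; each receives one epenthetic vowel.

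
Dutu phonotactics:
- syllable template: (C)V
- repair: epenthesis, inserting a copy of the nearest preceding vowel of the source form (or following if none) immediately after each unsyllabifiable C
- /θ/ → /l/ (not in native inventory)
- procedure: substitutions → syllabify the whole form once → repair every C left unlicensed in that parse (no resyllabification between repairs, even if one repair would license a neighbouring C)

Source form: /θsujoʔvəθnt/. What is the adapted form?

Substitution: /θ/ → /l/, giving /lsujoʔvəlnt/.
Syllabifying with onset maximization leaves /l/, /ʔ/, /l/, /n/, /t/ stranded (no codas are permitted; onsets are limited to one consonant).
Epenthesis after each stranded consonant: /l/ → /lu/, /ʔ/ → /ʔo/, /l/ → /lə/, /n/ → /nə/, /t/ → /tə/.

lusujoʔovələnətə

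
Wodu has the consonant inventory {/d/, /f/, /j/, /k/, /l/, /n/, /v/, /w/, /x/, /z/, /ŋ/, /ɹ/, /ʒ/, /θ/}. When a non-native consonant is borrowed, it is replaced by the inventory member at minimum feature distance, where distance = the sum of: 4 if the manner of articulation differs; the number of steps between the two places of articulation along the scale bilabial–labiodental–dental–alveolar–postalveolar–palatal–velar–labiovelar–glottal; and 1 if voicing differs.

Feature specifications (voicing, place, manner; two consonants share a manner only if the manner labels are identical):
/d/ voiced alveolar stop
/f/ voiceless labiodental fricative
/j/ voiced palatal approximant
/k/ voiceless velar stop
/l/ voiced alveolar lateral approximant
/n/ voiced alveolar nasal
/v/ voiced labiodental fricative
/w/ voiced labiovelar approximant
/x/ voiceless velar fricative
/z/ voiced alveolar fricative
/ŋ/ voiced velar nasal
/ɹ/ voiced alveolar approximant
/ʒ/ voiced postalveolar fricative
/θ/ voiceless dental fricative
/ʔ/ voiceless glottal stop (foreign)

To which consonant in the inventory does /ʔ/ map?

/k/ is closest: same manner (stop), place distance 2 (glottal→velar), same voicing; total 2. Next closest is /d/ at distance 6.

k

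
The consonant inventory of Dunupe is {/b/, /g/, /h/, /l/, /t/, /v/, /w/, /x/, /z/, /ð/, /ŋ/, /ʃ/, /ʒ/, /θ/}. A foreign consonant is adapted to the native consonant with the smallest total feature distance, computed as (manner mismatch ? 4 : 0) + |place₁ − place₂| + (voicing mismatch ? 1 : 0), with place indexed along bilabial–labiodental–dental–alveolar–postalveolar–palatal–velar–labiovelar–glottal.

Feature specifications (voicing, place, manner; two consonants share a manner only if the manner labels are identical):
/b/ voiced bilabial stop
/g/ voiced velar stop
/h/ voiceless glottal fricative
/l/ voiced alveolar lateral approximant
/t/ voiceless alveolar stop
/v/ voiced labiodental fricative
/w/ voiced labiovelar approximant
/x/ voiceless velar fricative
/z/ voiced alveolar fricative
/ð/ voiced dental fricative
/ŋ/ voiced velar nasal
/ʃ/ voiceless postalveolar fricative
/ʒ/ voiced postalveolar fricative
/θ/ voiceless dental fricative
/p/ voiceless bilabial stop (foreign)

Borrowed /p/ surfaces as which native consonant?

b

/b/ is closest: same manner (stop), place distance 0 (bilabial→bilabial), voicing differs (+1); total 1. Next closest is /t/ at distance 3.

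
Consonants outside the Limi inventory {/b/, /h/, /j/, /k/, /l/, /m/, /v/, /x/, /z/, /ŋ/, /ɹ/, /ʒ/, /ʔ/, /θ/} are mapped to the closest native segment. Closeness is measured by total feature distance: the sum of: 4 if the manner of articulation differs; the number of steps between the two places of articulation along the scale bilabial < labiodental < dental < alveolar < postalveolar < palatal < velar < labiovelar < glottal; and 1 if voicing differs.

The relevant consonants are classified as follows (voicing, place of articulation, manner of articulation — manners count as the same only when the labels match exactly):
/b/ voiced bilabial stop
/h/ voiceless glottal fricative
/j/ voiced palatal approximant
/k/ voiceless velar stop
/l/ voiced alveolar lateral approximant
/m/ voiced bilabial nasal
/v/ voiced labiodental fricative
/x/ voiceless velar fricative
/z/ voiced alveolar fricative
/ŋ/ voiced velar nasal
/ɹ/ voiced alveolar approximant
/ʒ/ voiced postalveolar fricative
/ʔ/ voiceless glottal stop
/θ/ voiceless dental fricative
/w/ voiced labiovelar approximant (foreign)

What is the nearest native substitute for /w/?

j

/j/ is closest: same manner (approximant), place distance 2 (labiovelar→palatal), same voicing; total 2. Next closest is /ɹ/ at distance 4.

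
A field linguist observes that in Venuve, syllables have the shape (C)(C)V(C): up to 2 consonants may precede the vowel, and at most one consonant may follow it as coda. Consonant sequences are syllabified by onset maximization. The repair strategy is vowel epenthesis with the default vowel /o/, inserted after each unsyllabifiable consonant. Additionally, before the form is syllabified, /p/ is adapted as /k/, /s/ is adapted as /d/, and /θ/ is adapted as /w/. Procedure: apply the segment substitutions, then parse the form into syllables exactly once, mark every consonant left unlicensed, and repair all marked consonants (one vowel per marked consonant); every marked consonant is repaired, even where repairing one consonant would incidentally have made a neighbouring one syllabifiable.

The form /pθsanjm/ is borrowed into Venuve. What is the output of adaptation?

kowdanjomo

Substitution: /p/ → /k/, /θ/ → /w/, /s/ → /d/, giving /kwdanjm/.
Under (C)(C)V(C), the unsyllabifiable consonants are /k/, /j/, /m/ (at most one coda consonant is licensed; onsets may contain at most 2 consonants).
Epenthesis after each stranded consonant: /k/ → /ko/, /j/ → /jo/, /m/ → /mo/.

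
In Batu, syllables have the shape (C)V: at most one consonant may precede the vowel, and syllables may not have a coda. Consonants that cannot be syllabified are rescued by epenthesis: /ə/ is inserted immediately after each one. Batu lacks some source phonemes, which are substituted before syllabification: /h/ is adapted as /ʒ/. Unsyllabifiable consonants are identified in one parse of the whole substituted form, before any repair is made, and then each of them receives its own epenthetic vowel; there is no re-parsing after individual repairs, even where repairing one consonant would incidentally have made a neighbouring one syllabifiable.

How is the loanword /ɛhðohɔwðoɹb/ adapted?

ɛʒəðoʒɔwəðoɹəbə

Substitution: /h/ → /ʒ/, giving /ɛʒðoʒɔwðoɹb/.
The consonants /ʒ/, /w/, /ɹ/, /b/ cannot be parsed into a legal (C)V syllable (no codas are permitted; onsets are limited to one consonant).
Inserting the epenthetic vowel yields /ʒ/ → /ʒə/, /w/ → /wə/, /ɹ/ → /ɹə/, /b/ → /bə/.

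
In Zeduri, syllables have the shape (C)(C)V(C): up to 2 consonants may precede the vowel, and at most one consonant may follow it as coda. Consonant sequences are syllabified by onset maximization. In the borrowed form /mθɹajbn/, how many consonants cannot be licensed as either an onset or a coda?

Under (C)(C)V(C), the unsyllabifiable consonants are /m/, /b/, /n/ (at most one coda consonant is licensed; onsets may contain at most 2 consonants).

3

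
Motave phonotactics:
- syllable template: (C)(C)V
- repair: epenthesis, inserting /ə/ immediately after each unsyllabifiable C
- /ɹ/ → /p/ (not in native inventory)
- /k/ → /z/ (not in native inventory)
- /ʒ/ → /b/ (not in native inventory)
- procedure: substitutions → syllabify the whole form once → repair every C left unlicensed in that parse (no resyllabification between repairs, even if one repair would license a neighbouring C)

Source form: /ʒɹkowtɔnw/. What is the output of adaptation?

Substitution: /ʒ/ → /b/, /ɹ/ → /p/, /k/ → /z/, giving /bpzowtɔnw/.
Syllabifying with onset maximization leaves /b/, /n/, /w/ stranded (no codas are permitted; onsets may contain at most 2 consonants).
Epenthesis after each stranded consonant: /b/ → /bə/, /n/ → /nə/, /w/ → /wə/.

bəpzowtɔnəwə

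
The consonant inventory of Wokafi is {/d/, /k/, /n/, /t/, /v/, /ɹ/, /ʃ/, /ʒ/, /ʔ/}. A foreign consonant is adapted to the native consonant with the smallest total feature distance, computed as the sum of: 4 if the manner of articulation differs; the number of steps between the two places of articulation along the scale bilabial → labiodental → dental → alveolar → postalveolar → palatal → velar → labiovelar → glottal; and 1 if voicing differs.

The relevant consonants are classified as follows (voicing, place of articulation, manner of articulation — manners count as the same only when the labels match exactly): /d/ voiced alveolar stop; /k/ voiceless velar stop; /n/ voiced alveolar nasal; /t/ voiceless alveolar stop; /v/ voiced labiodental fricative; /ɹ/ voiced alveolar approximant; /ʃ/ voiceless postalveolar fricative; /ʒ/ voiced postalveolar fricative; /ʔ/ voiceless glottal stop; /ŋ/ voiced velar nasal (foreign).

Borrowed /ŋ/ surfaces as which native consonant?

n

/n/ is closest: same manner (nasal), place distance 3 (velar→alveolar), same voicing; total 3. Next closest is /k/ at distance 5.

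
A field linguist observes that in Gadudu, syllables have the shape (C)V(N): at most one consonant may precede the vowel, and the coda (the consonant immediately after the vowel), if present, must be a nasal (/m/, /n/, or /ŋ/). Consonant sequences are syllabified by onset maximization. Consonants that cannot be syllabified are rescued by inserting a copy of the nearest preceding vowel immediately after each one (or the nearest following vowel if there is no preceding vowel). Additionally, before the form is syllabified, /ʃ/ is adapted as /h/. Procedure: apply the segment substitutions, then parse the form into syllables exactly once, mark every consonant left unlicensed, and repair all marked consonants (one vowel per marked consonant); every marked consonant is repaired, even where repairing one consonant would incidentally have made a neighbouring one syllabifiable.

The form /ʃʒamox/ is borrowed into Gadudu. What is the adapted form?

Substitution: /ʃ/ → /h/, giving /hʒamox/.
The consonants /h/, /x/ cannot be parsed into a legal (C)V(N) syllable (only a nasal (/m/, /n/, or /ŋ/) is licensed in coda position; onsets are limited to one consonant).
Each unlicensed consonant becomes the onset of a new syllable: /h/ → /ha/, /x/ → /xo/.

haʒamoxo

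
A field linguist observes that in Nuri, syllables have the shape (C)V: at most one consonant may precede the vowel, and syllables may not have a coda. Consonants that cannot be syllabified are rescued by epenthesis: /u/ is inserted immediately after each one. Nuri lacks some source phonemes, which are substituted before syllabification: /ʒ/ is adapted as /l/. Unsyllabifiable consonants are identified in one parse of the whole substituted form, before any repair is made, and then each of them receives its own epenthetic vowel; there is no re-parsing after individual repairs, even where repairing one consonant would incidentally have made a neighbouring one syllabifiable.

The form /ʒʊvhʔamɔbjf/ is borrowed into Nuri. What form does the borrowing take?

Substitution: /ʒ/ → /l/, giving /lʊvhʔamɔbjf/.
The consonants /v/, /h/, /b/, /j/, /f/ cannot be parsed into a legal (C)V syllable (no codas are permitted; onsets are limited to one consonant).
Each unlicensed consonant becomes the onset of a new syllable: /v/ → /vu/, /h/ → /hu/, /b/ → /bu/, /j/ → /ju/, /f/ → /fu/.

lʊvuhuʔamɔbujufu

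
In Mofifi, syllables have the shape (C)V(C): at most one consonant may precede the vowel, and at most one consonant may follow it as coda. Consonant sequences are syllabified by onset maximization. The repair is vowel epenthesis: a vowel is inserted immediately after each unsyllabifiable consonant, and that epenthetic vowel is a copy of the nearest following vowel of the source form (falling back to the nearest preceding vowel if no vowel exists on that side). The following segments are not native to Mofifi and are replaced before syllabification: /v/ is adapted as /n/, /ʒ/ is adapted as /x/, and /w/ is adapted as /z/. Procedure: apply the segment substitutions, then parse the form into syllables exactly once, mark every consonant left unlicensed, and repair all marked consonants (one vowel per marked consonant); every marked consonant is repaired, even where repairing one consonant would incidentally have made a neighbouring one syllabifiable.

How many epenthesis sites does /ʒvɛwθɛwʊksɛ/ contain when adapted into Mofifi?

1

After substitution the input is /xnɛzθɛzʊksɛ/.
The unsyllabifiable consonants are /x/; each receives one epenthetic vowel.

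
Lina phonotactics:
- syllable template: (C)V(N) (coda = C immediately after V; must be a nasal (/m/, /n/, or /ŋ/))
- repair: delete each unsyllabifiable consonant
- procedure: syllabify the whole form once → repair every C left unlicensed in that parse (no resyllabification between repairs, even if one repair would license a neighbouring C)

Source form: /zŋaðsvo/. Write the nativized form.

The consonants /z/, /ð/, /s/ cannot be parsed into a legal (C)V(N) syllable (only a nasal (/m/, /n/, or /ŋ/) is licensed in coda position; onsets are limited to one consonant).
Deletion applies to /z/, /ð/, /s/.

ŋavo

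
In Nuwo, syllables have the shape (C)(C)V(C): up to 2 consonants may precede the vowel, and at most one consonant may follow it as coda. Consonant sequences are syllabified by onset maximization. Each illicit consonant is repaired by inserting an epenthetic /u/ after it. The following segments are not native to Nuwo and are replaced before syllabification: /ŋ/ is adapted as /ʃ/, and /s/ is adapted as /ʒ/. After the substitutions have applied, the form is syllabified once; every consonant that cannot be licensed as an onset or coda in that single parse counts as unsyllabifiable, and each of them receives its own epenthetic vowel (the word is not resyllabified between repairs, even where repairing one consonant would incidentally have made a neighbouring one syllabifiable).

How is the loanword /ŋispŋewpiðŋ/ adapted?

Substitution: /ŋ/ → /ʃ/, /s/ → /ʒ/, giving /ʃiʒpʃewpiðʃ/.
Syllabifying with onset maximization leaves /ʃ/ stranded (at most one coda consonant is licensed; onsets may contain at most 2 consonants).
Each unlicensed consonant becomes the onset of a new syllable: /ʃ/ → /ʃu/.

ʃiʒpʃewpiðʃu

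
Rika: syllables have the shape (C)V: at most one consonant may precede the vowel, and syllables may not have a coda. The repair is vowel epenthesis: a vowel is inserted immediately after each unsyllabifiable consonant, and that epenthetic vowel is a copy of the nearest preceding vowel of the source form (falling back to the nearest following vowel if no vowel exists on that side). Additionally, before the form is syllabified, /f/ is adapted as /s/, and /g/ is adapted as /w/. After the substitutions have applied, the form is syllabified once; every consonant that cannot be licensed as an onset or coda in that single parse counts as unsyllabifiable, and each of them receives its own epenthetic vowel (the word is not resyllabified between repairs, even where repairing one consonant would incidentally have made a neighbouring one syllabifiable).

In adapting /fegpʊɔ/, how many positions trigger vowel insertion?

After substitution the input is /sewpʊɔ/.
The unsyllabifiable consonants are /w/; each receives one epenthetic vowel.

1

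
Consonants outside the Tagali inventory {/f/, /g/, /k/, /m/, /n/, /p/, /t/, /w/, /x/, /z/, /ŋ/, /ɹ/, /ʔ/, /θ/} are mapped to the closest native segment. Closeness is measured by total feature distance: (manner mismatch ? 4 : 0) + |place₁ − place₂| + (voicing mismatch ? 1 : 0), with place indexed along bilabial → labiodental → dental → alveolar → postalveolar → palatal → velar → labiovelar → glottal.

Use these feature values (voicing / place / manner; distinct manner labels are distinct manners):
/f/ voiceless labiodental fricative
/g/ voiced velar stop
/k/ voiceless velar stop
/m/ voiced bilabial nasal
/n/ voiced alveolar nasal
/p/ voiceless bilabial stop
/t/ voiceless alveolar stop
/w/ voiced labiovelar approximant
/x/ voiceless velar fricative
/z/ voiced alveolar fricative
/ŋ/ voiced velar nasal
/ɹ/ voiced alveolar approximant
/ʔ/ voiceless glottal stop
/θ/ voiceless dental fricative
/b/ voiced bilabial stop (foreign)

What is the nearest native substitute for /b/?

/p/ is closest: same manner (stop), place distance 0 (bilabial→bilabial), voicing differs (+1); total 1. Next closest is /m/ at distance 4.

p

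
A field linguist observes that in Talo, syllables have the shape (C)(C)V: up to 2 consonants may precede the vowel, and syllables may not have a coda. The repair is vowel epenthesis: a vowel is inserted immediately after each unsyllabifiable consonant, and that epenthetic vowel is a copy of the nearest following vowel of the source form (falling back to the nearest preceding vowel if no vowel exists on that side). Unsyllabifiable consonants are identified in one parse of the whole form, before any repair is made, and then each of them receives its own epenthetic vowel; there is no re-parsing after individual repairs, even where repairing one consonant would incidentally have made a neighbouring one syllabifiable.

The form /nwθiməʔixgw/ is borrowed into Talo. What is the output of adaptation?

niwθiməʔixigiwi

Syllabifying with onset maximization leaves /n/, /x/, /g/, /w/ stranded (no codas are permitted; onsets may contain at most 2 consonants).
Each unlicensed consonant becomes the onset of a new syllable: /n/ → /ni/, /x/ → /xi/, /g/ → /gi/, /w/ → /wi/.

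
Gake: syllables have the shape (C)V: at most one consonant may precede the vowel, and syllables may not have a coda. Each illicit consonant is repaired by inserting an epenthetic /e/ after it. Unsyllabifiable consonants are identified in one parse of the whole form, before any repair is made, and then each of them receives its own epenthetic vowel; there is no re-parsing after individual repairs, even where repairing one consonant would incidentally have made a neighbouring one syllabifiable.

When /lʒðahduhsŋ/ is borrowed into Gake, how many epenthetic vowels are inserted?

6

The unsyllabifiable consonants are /l/, /ʒ/, /h/, /h/, /s/, /ŋ/; each receives one epenthetic vowel.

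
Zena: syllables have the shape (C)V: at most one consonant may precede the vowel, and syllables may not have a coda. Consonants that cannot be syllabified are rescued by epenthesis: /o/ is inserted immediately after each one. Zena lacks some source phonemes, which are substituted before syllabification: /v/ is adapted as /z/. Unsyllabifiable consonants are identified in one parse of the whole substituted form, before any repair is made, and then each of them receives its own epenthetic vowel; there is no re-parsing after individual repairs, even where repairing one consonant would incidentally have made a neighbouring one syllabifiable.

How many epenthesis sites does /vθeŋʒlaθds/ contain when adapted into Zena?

6

After substitution the input is /zθeŋʒlaθds/.
The unsyllabifiable consonants are /z/, /ŋ/, /ʒ/, /θ/, /d/, /s/; each receives one epenthetic vowel.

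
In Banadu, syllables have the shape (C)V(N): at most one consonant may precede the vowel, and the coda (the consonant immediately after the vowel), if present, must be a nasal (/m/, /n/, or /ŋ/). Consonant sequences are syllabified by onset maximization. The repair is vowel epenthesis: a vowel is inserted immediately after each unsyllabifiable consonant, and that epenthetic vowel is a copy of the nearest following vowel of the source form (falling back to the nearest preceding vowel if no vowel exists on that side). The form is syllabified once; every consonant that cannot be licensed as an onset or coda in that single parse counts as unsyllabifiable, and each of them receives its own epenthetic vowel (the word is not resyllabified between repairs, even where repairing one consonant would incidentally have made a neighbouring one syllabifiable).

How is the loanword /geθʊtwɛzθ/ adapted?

geθʊtɛwɛzɛθɛ

Syllabifying with onset maximization leaves /t/, /z/, /θ/ stranded (only a nasal (/m/, /n/, or /ŋ/) is licensed in coda position; onsets are limited to one consonant).
Inserting the epenthetic vowel yields /t/ → /tɛ/, /z/ → /zɛ/, /θ/ → /θɛ/.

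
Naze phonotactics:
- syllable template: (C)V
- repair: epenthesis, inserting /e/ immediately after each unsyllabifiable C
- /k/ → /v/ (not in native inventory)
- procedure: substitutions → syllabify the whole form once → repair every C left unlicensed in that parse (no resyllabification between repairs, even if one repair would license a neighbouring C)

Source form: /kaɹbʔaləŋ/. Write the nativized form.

Substitution: /k/ → /v/, giving /vaɹbʔaləŋ/.
The consonants /ɹ/, /b/, /ŋ/ cannot be parsed into a legal (C)V syllable (no codas are permitted; onsets are limited to one consonant).
Each unlicensed consonant becomes the onset of a new syllable: /ɹ/ → /ɹe/, /b/ → /be/, /ŋ/ → /ŋe/.

vaɹebeʔaləŋe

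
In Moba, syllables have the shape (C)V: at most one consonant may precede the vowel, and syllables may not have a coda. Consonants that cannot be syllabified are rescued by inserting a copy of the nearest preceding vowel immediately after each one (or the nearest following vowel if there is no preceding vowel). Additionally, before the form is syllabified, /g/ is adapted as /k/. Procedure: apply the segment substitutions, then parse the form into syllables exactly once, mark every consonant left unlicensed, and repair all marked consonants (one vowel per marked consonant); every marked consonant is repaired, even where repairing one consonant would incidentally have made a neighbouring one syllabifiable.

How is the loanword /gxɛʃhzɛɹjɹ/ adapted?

kɛxɛʃɛhɛzɛɹɛjɛɹɛ

Substitution: /g/ → /k/, giving /kxɛʃhzɛɹjɹ/.
Under (C)V, the unsyllabifiable consonants are /k/, /ʃ/, /h/, /ɹ/, /j/, /ɹ/ (no codas are permitted; onsets are limited to one consonant).
Inserting the epenthetic vowel yields /k/ → /kɛ/, /ʃ/ → /ʃɛ/, /h/ → /hɛ/, /ɹ/ → /ɹɛ/, /j/ → /jɛ/, /ɹ/ → /ɹɛ/.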